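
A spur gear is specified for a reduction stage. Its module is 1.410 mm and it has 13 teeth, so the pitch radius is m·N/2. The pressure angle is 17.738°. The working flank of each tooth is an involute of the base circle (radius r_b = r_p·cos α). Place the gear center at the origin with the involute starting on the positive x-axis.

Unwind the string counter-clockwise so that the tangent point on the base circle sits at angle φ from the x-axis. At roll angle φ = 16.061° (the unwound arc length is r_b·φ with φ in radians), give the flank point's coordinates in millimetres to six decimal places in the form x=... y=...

pitch radius r_p = m·N/2 = 1.410·13/2 = 9.165000
base radius r_b = r_p·cos α = 9.165000·cos 17.738° = 8.729293
roll angle φ = 16.061° = 0.28031733 rad
x = r_b·(cos φ + φ·sin φ) = 8.729293·(0.96096769 + 0.28031733·0.27666061) = 9.065549
y = r_b·(sin φ − φ·cos φ) = 8.729293·(0.27666061 − 0.28031733·0.96096769) = 0.063590

x=9.065549 y=0.063590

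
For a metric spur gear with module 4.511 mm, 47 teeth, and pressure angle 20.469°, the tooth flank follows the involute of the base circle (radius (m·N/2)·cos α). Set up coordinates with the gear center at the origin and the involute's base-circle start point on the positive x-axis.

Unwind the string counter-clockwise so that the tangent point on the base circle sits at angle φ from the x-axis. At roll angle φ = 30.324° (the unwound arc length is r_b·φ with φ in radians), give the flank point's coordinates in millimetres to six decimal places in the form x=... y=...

x=112.265861 y=4.771691

pitch radius r_p = m·N/2 = 4.511·47/2 = 106.008500
base radius r_b = r_p·cos α = 106.008500·cos 20.469° = 99.315286
roll angle φ = 30.324° = 0.52925364 rad
x = r_b·(cos φ + φ·sin φ) = 99.315286·(0.86318414 + 0.52925364·0.50488924) = 112.265861
y = r_b·(sin φ − φ·cos φ) = 99.315286·(0.50488924 − 0.52925364·0.86318414) = 4.771691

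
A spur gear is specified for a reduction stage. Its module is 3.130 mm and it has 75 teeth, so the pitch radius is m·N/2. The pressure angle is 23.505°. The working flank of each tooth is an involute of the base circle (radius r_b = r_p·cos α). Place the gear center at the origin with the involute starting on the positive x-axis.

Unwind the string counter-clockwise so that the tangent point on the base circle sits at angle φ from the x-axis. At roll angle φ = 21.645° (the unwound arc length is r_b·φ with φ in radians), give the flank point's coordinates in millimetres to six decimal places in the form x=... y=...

pitch radius r_p = m·N/2 = 3.130·75/2 = 117.375000
base radius r_b = r_p·cos α = 117.375000·cos 23.505° = 107.635841
roll angle φ = 21.645° = 0.37777652 rad
x = r_b·(cos φ + φ·sin φ) = 107.635841·(0.92948707 + 0.37777652·0.36885468) = 115.044601
y = r_b·(sin φ − φ·cos φ) = 107.635841·(0.36885468 − 0.37777652·0.92948707) = 1.906908

x=115.044601 y=1.906908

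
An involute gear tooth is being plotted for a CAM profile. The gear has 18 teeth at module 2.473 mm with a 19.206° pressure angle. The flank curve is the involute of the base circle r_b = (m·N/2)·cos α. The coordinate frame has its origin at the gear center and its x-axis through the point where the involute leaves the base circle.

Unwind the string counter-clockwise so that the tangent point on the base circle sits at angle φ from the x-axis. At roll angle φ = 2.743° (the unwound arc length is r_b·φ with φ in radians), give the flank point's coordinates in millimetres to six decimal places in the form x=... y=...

x=21.042291 y=0.000769

pitch radius r_p = m·N/2 = 2.473·18/2 = 22.257000
base radius r_b = r_p·cos α = 22.257000·cos 19.206° = 21.018218
roll angle φ = 2.743° = 0.04787438 rad
x = r_b·(cos φ + φ·sin φ) = 21.018218·(0.99885424 + 0.04787438·0.04785610) = 21.042291
y = r_b·(sin φ − φ·cos φ) = 21.018218·(0.04785610 − 0.04787438·0.99885424) = 0.000769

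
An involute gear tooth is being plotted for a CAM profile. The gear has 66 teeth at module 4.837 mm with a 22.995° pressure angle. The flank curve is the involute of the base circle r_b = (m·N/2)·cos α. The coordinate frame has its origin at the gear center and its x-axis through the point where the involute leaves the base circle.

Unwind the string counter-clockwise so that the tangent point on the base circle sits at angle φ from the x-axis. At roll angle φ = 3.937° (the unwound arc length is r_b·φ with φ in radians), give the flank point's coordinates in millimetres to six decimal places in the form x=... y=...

pitch radius r_p = m·N/2 = 4.837·66/2 = 159.621000
base radius r_b = r_p·cos α = 159.621000·cos 22.995° = 146.937347
roll angle φ = 3.937° = 0.06871361 rad
x = r_b·(cos φ + φ·sin φ) = 146.937347·(0.99764015 + 0.06871361·0.06865955) = 147.283825
y = r_b·(sin φ − φ·cos φ) = 146.937347·(0.06865955 − 0.06871361·0.99764015) = 0.015883

x=147.283825 y=0.015883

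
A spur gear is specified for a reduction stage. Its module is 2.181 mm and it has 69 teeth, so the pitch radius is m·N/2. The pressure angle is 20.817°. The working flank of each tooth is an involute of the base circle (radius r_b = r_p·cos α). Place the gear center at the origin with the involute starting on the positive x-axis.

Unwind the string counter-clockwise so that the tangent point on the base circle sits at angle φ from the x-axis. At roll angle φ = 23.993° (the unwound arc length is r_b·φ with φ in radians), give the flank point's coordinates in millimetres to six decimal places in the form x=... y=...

x=76.231503 y=1.691555

pitch radius r_p = m·N/2 = 2.181·69/2 = 75.244500
base radius r_b = r_p·cos α = 75.244500·cos 20.817° = 70.332560
roll angle φ = 23.993° = 0.41875685 rad
x = r_b·(cos φ + φ·sin φ) = 70.332560·(0.91359514 + 0.41875685·0.40662503) = 76.231503
y = r_b·(sin φ − φ·cos φ) = 70.332560·(0.40662503 − 0.41875685·0.91359514) = 1.691555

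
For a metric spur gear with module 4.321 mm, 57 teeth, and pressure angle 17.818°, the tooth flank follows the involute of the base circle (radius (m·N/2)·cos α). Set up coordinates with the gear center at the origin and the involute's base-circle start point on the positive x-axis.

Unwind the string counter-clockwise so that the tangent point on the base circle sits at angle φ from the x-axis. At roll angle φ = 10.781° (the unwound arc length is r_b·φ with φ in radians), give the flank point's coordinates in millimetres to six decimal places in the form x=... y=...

pitch radius r_p = m·N/2 = 4.321·57/2 = 123.148500
base radius r_b = r_p·cos α = 123.148500·cos 17.818° = 117.241474
roll angle φ = 10.781° = 0.18816395 rad
x = r_b·(cos φ + φ·sin φ) = 117.241474·(0.98234933 + 0.18816395·0.18705557) = 119.298645
y = r_b·(sin φ − φ·cos φ) = 117.241474·(0.18705557 − 0.18816395·0.98234933) = 0.259436

x=119.298645 y=0.259436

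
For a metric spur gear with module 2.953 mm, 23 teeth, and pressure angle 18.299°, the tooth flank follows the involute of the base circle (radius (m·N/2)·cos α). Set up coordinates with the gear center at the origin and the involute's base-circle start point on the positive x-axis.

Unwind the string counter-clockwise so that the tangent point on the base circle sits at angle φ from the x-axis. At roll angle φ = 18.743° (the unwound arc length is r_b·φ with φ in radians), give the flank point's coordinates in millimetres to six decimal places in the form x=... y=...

pitch radius r_p = m·N/2 = 2.953·23/2 = 33.959500
base radius r_b = r_p·cos α = 33.959500·cos 18.299° = 32.242201
roll angle φ = 18.743° = 0.32712706 rad
x = r_b·(cos φ + φ·sin φ) = 32.242201·(0.94696939 + 0.32712706·0.32132377) = 33.921474
y = r_b·(sin φ − φ·cos φ) = 32.242201·(0.32132377 − 0.32712706·0.94696939) = 0.372219

x=33.921474 y=0.372219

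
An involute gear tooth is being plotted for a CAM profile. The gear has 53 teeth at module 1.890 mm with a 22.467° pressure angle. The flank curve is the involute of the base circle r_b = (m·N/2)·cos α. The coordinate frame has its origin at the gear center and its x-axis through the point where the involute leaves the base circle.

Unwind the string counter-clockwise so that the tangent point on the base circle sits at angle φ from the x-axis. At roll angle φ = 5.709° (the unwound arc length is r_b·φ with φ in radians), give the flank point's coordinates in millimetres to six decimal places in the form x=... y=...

pitch radius r_p = m·N/2 = 1.890·53/2 = 50.085000
base radius r_b = r_p·cos α = 50.085000·cos 22.467° = 46.283538
roll angle φ = 5.709° = 0.09964085 rad
x = r_b·(cos φ + φ·sin φ) = 46.283538·(0.99503996 + 0.09964085·0.09947605) = 46.512726
y = r_b·(sin φ − φ·cos φ) = 46.283538·(0.09947605 − 0.09964085·0.99503996) = 0.015247

x=46.512726 y=0.015247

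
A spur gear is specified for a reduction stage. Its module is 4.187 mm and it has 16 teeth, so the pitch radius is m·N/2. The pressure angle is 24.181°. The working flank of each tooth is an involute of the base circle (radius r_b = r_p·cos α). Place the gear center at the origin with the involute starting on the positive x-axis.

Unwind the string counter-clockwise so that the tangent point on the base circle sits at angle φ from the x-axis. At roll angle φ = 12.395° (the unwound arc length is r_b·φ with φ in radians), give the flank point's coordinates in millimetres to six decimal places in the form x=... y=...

x=31.263618 y=0.102642

pitch radius r_p = m·N/2 = 4.187·16/2 = 33.496000
base radius r_b = r_p·cos α = 33.496000·cos 24.181° = 30.556927
roll angle φ = 12.395° = 0.21633356 rad
x = r_b·(cos φ + φ·sin φ) = 30.556927·(0.97669101 + 0.21633356·0.21465010) = 31.263618
y = r_b·(sin φ − φ·cos φ) = 30.556927·(0.21465010 − 0.21633356·0.97669101) = 0.102642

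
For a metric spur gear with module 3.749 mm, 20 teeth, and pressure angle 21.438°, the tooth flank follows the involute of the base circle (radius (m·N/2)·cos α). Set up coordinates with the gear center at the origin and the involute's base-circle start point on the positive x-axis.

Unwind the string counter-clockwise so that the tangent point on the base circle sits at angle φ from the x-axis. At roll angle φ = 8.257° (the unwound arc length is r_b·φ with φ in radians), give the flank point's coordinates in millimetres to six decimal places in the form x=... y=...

pitch radius r_p = m·N/2 = 3.749·20/2 = 37.490000
base radius r_b = r_p·cos α = 37.490000·cos 21.438° = 34.896202
roll angle φ = 8.257° = 0.14411184 rad
x = r_b·(cos φ + φ·sin φ) = 34.896202·(0.98963385 + 0.14411184·0.14361353) = 35.256689
y = r_b·(sin φ − φ·cos φ) = 34.896202·(0.14361353 − 0.14411184·0.98963385) = 0.034742

x=35.256689 y=0.034742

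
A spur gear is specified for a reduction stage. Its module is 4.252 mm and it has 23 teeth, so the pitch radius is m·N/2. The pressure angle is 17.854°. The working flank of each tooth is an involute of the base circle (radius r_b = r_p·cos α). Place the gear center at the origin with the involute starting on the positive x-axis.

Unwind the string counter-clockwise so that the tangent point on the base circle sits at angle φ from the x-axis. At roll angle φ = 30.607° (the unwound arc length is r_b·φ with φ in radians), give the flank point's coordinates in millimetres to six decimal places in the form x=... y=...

pitch radius r_p = m·N/2 = 4.252·23/2 = 48.898000
base radius r_b = r_p·cos α = 48.898000·cos 17.854° = 46.543114
roll angle φ = 30.607° = 0.53419292 rad
x = r_b·(cos φ + φ·sin φ) = 46.543114·(0.86067983 + 0.53419292·0.50914657) = 52.717632
y = r_b·(sin φ − φ·cos φ) = 46.543114·(0.50914657 − 0.53419292·0.86067983) = 2.298182

x=52.717632 y=2.298182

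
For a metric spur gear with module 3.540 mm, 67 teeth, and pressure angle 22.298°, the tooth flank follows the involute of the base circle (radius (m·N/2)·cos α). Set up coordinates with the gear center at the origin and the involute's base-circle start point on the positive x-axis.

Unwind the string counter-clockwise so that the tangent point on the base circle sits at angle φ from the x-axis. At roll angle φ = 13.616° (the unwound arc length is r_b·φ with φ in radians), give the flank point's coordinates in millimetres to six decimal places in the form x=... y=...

pitch radius r_p = m·N/2 = 3.540·67/2 = 118.590000
base radius r_b = r_p·cos α = 118.590000·cos 22.298° = 109.722191
roll angle φ = 13.616° = 0.23764403 rad
x = r_b·(cos φ + φ·sin φ) = 109.722191·(0.97189530 + 0.23764403·0.23541353) = 112.776848
y = r_b·(sin φ − φ·cos φ) = 109.722191·(0.23541353 − 0.23764403·0.97189530) = 0.488089

x=112.776848 y=0.488089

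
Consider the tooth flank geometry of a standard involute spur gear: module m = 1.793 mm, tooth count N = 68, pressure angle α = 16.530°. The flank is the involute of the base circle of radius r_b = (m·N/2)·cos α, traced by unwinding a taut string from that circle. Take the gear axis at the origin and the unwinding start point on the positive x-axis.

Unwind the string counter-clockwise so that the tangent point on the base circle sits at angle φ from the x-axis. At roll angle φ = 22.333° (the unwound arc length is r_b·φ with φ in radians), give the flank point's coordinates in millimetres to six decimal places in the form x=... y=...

pitch radius r_p = m·N/2 = 1.793·68/2 = 60.962000
base radius r_b = r_p·cos α = 60.962000·cos 16.530° = 58.442495
roll angle φ = 22.333° = 0.38978438 rad
x = r_b·(cos φ + φ·sin φ) = 58.442495·(0.92499101 + 0.38978438·0.37998898) = 62.714921
y = r_b·(sin φ − φ·cos φ) = 58.442495·(0.37998898 − 0.38978438·0.92499101) = 1.136235

x=62.714921 y=1.136235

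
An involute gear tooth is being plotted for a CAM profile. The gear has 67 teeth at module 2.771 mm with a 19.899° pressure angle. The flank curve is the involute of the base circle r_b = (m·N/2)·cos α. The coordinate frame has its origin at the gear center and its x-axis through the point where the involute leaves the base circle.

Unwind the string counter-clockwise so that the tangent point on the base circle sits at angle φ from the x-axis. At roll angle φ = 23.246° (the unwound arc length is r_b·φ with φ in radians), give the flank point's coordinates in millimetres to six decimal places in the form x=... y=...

pitch radius r_p = m·N/2 = 2.771·67/2 = 92.828500
base radius r_b = r_p·cos α = 92.828500·cos 19.899° = 87.286088
roll angle φ = 23.246° = 0.40571924 rad
x = r_b·(cos φ + φ·sin φ) = 87.286088·(0.91881877 + 0.40571924·0.39467971) = 94.177143
y = r_b·(sin φ − φ·cos φ) = 87.286088·(0.39467971 − 0.40571924·0.91881877) = 1.911326

x=94.177143 y=1.911326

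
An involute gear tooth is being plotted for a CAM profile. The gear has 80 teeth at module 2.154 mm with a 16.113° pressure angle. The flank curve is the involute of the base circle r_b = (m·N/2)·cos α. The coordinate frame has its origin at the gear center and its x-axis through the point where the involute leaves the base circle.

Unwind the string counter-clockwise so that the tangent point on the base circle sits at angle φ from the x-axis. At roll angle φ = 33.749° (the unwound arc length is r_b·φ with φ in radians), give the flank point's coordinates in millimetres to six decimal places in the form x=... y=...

pitch radius r_p = m·N/2 = 2.154·80/2 = 86.160000
base radius r_b = r_p·cos α = 86.160000·cos 16.113° = 82.775309
roll angle φ = 33.749° = 0.58903117 rad
x = r_b·(cos φ + φ·sin φ) = 82.775309·(0.83147931 + 0.58903117·0.55555572) = 95.913318
y = r_b·(sin φ − φ·cos φ) = 82.775309·(0.55555572 − 0.58903117·0.83147931) = 5.445663

x=95.913318 y=5.445663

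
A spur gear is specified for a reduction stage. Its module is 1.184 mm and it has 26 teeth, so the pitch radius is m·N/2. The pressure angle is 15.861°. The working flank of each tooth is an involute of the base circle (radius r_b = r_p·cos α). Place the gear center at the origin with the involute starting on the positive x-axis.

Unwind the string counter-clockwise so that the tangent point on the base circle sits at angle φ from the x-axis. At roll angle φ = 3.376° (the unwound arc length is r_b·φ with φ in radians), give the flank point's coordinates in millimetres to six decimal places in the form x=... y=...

pitch radius r_p = m·N/2 = 1.184·26/2 = 15.392000
base radius r_b = r_p·cos α = 15.392000·cos 15.861° = 14.805989
roll angle φ = 3.376° = 0.05892232 rad
x = r_b·(cos φ + φ·sin φ) = 14.805989·(0.99826458 + 0.05892232·0.05888823) = 14.831669
y = r_b·(sin φ − φ·cos φ) = 14.805989·(0.05888823 − 0.05892232·0.99826458) = 0.001009

x=14.831669 y=0.001009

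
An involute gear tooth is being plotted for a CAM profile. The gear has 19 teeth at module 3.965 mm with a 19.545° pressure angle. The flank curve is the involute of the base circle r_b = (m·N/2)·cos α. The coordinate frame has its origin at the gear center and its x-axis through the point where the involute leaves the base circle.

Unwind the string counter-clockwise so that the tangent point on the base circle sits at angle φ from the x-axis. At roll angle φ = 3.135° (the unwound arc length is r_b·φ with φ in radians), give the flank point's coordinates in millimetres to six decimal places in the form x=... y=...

pitch radius r_p = m·N/2 = 3.965·19/2 = 37.667500
base radius r_b = r_p·cos α = 37.667500·cos 19.545° = 35.497062
roll angle φ = 3.135° = 0.05471607 rad
x = r_b·(cos φ + φ·sin φ) = 35.497062·(0.99850345 + 0.05471607·0.05468877) = 35.550159
y = r_b·(sin φ − φ·cos φ) = 35.497062·(0.05468877 − 0.05471607·0.99850345) = 0.001938

x=35.550159 y=0.001938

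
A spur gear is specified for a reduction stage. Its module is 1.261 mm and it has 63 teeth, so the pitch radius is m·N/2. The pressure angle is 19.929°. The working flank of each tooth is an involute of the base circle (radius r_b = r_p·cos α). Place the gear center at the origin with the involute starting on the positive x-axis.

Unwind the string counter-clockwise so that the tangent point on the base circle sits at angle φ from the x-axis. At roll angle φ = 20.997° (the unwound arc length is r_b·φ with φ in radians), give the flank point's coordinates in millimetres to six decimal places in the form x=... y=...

x=39.766774 y=0.604430

pitch radius r_p = m·N/2 = 1.261·63/2 = 39.721500
base radius r_b = r_p·cos α = 39.721500·cos 19.929° = 37.342807
roll angle φ = 20.997° = 0.36646678 rad
x = r_b·(cos φ + φ·sin φ) = 37.342807·(0.93359919 + 0.36646678·0.35831907) = 39.766774
y = r_b·(sin φ − φ·cos φ) = 37.342807·(0.35831907 − 0.36646678·0.93359919) = 0.604430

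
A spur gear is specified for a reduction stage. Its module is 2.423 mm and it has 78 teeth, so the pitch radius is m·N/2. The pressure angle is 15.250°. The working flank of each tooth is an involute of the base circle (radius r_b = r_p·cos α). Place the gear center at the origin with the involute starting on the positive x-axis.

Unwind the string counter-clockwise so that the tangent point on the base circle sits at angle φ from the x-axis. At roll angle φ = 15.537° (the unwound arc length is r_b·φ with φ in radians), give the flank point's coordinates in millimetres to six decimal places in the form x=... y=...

pitch radius r_p = m·N/2 = 2.423·78/2 = 94.497000
base radius r_b = r_p·cos α = 94.497000·cos 15.250° = 91.169508
roll angle φ = 15.537° = 0.27117181 rad
x = r_b·(cos φ + φ·sin φ) = 91.169508·(0.96345768 + 0.27117181·0.26786061) = 94.460173
y = r_b·(sin φ − φ·cos φ) = 91.169508·(0.26786061 − 0.27117181·0.96345768) = 0.601541

x=94.460173 y=0.601541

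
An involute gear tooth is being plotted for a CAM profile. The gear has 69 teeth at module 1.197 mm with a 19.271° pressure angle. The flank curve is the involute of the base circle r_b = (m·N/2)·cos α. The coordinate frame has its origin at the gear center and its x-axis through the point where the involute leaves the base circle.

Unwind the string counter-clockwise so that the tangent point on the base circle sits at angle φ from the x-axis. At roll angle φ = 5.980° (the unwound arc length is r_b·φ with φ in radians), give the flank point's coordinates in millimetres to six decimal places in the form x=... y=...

x=39.194325 y=0.014757

pitch radius r_p = m·N/2 = 1.197·69/2 = 41.296500
base radius r_b = r_p·cos α = 41.296500·cos 19.271° = 38.982579
roll angle φ = 5.980° = 0.10437069 rad
x = r_b·(cos φ + φ·sin φ) = 38.982579·(0.99455832 + 0.10437069·0.10418130) = 39.194325
y = r_b·(sin φ − φ·cos φ) = 38.982579·(0.10418130 − 0.10437069·0.99455832) = 0.014757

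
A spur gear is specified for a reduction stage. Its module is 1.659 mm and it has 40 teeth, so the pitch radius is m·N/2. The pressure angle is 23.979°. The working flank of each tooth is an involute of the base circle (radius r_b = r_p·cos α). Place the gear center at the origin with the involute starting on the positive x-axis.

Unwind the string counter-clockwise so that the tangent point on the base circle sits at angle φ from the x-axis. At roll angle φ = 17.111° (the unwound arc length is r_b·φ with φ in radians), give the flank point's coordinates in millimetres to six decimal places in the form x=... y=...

x=31.638314 y=0.266769

pitch radius r_p = m·N/2 = 1.659·40/2 = 33.180000
base radius r_b = r_p·cos α = 33.180000·cos 23.979° = 30.316383
roll angle φ = 17.111° = 0.29864329 rad
x = r_b·(cos φ + φ·sin φ) = 30.316383·(0.95573655 + 0.29864329·0.29422382) = 31.638314
y = r_b·(sin φ − φ·cos φ) = 30.316383·(0.29422382 − 0.29864329·0.95573655) = 0.266769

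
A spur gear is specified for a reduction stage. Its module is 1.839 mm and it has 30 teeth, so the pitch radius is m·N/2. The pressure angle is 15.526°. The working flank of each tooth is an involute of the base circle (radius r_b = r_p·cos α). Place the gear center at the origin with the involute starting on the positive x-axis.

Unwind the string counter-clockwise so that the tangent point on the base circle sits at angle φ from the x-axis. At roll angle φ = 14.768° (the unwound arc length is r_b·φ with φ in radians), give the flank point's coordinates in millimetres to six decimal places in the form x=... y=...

pitch radius r_p = m·N/2 = 1.839·30/2 = 27.585000
base radius r_b = r_p·cos α = 27.585000·cos 15.526° = 26.578398
roll angle φ = 14.768° = 0.25775022 rad
x = r_b·(cos φ + φ·sin φ) = 26.578398·(0.96696591 + 0.25775022·0.25490574) = 27.446659
y = r_b·(sin φ − φ·cos φ) = 26.578398·(0.25490574 − 0.25775022·0.96696591) = 0.150701

x=27.446659 y=0.150701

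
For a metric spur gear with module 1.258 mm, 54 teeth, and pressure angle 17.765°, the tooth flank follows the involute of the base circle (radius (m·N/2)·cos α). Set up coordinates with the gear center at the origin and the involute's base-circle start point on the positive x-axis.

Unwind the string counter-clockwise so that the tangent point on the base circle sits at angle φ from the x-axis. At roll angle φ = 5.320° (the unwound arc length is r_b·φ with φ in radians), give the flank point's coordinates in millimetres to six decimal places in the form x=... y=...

x=32.485499 y=0.008624

pitch radius r_p = m·N/2 = 1.258·54/2 = 33.966000
base radius r_b = r_p·cos α = 33.966000·cos 17.765° = 32.346364
roll angle φ = 5.320° = 0.09285152 rad
x = r_b·(cos φ + φ·sin φ) = 32.346364·(0.99569239 + 0.09285152·0.09271816) = 32.485499
y = r_b·(sin φ − φ·cos φ) = 32.346364·(0.09271816 − 0.09285152·0.99569239) = 0.008624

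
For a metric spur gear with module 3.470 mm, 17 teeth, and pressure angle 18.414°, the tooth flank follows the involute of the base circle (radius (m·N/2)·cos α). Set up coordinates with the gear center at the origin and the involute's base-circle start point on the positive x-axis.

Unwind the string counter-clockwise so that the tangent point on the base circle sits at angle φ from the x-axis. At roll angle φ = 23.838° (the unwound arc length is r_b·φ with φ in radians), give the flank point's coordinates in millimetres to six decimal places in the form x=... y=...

x=30.303083 y=0.660247

pitch radius r_p = m·N/2 = 3.470·17/2 = 29.495000
base radius r_b = r_p·cos α = 29.495000·cos 18.414° = 27.984822
roll angle φ = 23.838° = 0.41605159 rad
x = r_b·(cos φ + φ·sin φ) = 27.984822·(0.91469183 + 0.41605159·0.40415203) = 30.303083
y = r_b·(sin φ − φ·cos φ) = 27.984822·(0.40415203 − 0.41605159·0.91469183) = 0.660247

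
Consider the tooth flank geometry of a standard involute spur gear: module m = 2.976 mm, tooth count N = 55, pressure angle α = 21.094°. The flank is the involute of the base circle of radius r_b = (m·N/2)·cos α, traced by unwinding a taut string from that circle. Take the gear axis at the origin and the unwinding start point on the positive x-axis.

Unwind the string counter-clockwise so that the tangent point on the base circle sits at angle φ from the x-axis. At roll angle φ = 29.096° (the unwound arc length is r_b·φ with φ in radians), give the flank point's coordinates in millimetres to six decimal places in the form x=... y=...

x=85.575723 y=3.247975

pitch radius r_p = m·N/2 = 2.976·55/2 = 81.840000
base radius r_b = r_p·cos α = 81.840000·cos 21.094° = 76.356002
roll angle φ = 29.096° = 0.50782100 rad
x = r_b·(cos φ + φ·sin φ) = 76.356002·(0.87380617 + 0.50782100·0.48627438) = 85.575723
y = r_b·(sin φ − φ·cos φ) = 76.356002·(0.48627438 − 0.50782100·0.87380617) = 3.247975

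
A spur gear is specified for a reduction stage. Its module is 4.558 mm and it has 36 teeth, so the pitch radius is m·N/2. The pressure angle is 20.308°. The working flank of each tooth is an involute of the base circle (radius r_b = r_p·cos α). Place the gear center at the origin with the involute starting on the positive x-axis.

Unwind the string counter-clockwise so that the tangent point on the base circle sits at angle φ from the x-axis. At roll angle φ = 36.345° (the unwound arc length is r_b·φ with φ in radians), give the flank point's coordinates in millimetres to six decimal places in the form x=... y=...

x=90.902019 y=6.287001

pitch radius r_p = m·N/2 = 4.558·36/2 = 82.044000
base radius r_b = r_p·cos α = 82.044000·cos 20.308° = 76.944185
roll angle φ = 36.345° = 0.63433992 rad
x = r_b·(cos φ + φ·sin φ) = 76.944185·(0.80546307 + 0.63433992·0.59264597) = 90.902019
y = r_b·(sin φ − φ·cos φ) = 76.944185·(0.59264597 − 0.63433992·0.80546307) = 6.287001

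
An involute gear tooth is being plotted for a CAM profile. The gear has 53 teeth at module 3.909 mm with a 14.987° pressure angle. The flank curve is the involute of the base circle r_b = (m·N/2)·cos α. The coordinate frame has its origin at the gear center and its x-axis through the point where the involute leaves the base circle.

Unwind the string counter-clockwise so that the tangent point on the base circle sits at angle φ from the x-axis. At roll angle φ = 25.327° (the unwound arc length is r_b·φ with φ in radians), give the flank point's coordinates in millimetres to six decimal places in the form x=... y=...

pitch radius r_p = m·N/2 = 3.909·53/2 = 103.588500
base radius r_b = r_p·cos α = 103.588500·cos 14.987° = 100.064888
roll angle φ = 25.327° = 0.44203954 rad
x = r_b·(cos φ + φ·sin φ) = 100.064888·(0.90388106 + 0.44203954·0.42778385) = 109.368765
y = r_b·(sin φ − φ·cos φ) = 100.064888·(0.42778385 − 0.44203954·0.90388106) = 2.825101

x=109.368765 y=2.825101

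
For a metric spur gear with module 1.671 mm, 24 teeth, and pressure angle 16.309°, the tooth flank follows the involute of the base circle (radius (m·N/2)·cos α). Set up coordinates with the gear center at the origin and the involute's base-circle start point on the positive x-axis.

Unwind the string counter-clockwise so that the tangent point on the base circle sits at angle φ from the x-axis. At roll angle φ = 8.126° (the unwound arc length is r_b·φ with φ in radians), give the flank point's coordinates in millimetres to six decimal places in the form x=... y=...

pitch radius r_p = m·N/2 = 1.671·24/2 = 20.052000
base radius r_b = r_p·cos α = 20.052000·cos 16.309° = 19.245131
roll angle φ = 8.126° = 0.14182546 rad
x = r_b·(cos φ + φ·sin φ) = 19.245131·(0.98995962 + 0.14182546·0.14135048) = 19.437712
y = r_b·(sin φ − φ·cos φ) = 19.245131·(0.14135048 − 0.14182546·0.98995962) = 0.018264

x=19.437712 y=0.018264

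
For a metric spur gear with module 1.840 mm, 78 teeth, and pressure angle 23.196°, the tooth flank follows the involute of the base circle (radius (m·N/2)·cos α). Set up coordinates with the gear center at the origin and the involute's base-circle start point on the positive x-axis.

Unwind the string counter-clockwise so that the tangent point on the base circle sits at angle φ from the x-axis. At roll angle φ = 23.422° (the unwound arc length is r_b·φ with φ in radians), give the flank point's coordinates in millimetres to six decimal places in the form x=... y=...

pitch radius r_p = m·N/2 = 1.840·78/2 = 71.760000
base radius r_b = r_p·cos α = 71.760000·cos 23.196° = 65.959125
roll angle φ = 23.422° = 0.40879102 rad
x = r_b·(cos φ + φ·sin φ) = 65.959125·(0.91760206 + 0.40879102·0.39750025) = 71.242227
y = r_b·(sin φ − φ·cos φ) = 65.959125·(0.39750025 − 0.40879102·0.91760206) = 1.477008

x=71.242227 y=1.477008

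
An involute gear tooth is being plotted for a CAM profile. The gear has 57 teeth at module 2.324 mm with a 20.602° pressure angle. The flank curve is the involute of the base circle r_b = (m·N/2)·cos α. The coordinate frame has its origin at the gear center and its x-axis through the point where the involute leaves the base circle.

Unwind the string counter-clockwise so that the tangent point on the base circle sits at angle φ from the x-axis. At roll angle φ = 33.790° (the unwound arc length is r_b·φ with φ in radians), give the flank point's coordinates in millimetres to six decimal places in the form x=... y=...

pitch radius r_p = m·N/2 = 2.324·57/2 = 66.234000
base radius r_b = r_p·cos α = 66.234000·cos 20.602° = 61.998154
roll angle φ = 33.790° = 0.58974675 rad
x = r_b·(cos φ + φ·sin φ) = 61.998154·(0.83108155 + 0.58974675·0.55615057) = 71.860172
y = r_b·(sin φ − φ·cos φ) = 61.998154·(0.55615057 − 0.58974675·0.83108155) = 4.093300

x=71.860172 y=4.093300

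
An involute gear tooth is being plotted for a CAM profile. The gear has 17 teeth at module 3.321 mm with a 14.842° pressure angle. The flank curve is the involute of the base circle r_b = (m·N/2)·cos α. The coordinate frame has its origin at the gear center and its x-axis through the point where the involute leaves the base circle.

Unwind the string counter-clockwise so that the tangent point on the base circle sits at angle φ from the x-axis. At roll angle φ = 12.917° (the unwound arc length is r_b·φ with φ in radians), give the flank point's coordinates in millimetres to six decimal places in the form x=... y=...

x=27.971319 y=0.103690

pitch radius r_p = m·N/2 = 3.321·17/2 = 28.228500
base radius r_b = r_p·cos α = 28.228500·cos 14.842° = 27.286681
roll angle φ = 12.917° = 0.22544418 rad
x = r_b·(cos φ + φ·sin φ) = 27.286681·(0.97469491 + 0.22544418·0.22353932) = 27.971319
y = r_b·(sin φ − φ·cos φ) = 27.286681·(0.22353932 − 0.22544418·0.97469491) = 0.103690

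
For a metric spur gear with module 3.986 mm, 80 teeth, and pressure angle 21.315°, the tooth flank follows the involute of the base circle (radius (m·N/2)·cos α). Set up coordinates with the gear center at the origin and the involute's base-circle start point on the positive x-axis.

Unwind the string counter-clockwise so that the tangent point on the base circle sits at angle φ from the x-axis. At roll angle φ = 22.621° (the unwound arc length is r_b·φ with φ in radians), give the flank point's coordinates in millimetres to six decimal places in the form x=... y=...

pitch radius r_p = m·N/2 = 3.986·80/2 = 159.440000
base radius r_b = r_p·cos α = 159.440000·cos 21.315° = 148.533682
roll angle φ = 22.621° = 0.39481093 rad
x = r_b·(cos φ + φ·sin φ) = 148.533682·(0.92306930 + 0.39481093·0.38463367) = 159.662847
y = r_b·(sin φ − φ·cos φ) = 148.533682·(0.38463367 − 0.39481093·0.92306930) = 2.999760

x=159.662847 y=2.999760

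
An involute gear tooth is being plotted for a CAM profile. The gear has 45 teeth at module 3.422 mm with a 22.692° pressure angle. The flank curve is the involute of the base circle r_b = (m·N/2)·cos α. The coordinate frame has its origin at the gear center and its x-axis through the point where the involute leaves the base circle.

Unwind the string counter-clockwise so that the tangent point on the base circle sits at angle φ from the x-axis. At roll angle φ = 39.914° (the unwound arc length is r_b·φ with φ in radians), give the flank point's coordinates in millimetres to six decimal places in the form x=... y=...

x=86.235917 y=7.623150

pitch radius r_p = m·N/2 = 3.422·45/2 = 76.995000
base radius r_b = r_p·cos α = 76.995000·cos 22.692° = 71.034968
roll angle φ = 39.914° = 0.69663072 rad
x = r_b·(cos φ + φ·sin φ) = 71.034968·(0.76700839 + 0.69663072·0.64163707) = 86.235917
y = r_b·(sin φ − φ·cos φ) = 71.034968·(0.64163707 − 0.69663072·0.76700839) = 7.623150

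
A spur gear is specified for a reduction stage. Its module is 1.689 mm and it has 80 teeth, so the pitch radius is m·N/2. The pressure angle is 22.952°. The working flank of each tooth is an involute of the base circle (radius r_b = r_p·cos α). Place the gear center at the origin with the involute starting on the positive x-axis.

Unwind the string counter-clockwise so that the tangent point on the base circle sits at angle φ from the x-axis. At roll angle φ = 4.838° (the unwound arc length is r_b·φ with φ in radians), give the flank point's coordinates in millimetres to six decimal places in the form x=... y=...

pitch radius r_p = m·N/2 = 1.689·80/2 = 67.560000
base radius r_b = r_p·cos α = 67.560000·cos 22.952° = 62.211401
roll angle φ = 4.838° = 0.08443903 rad
x = r_b·(cos φ + φ·sin φ) = 62.211401·(0.99643714 + 0.08443903·0.08433872) = 62.432788
y = r_b·(sin φ − φ·cos φ) = 62.211401·(0.08433872 − 0.08443903·0.99643714) = 0.012476

x=62.432788 y=0.012476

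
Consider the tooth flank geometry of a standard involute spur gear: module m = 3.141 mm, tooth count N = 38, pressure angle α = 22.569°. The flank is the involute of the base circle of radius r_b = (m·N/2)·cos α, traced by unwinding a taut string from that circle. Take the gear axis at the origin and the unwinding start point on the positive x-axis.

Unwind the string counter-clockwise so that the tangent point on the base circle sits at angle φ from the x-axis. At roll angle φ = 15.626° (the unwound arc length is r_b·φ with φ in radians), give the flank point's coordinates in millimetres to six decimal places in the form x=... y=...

pitch radius r_p = m·N/2 = 3.141·38/2 = 59.679000
base radius r_b = r_p·cos α = 59.679000·cos 22.569° = 55.108663
roll angle φ = 15.626° = 0.27272515 rad
x = r_b·(cos φ + φ·sin φ) = 55.108663·(0.96304044 + 0.27272515·0.26935686) = 57.120175
y = r_b·(sin φ − φ·cos φ) = 55.108663·(0.26935686 − 0.27272515·0.96304044) = 0.369863

x=57.120175 y=0.369863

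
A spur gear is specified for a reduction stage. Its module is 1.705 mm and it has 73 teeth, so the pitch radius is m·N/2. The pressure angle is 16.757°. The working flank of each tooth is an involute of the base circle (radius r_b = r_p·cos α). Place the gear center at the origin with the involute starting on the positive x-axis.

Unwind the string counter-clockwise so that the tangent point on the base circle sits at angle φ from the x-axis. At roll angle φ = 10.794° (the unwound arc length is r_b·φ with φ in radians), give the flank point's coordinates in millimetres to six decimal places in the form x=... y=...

x=60.637959 y=0.132339

pitch radius r_p = m·N/2 = 1.705·73/2 = 62.232500
base radius r_b = r_p·cos α = 62.232500·cos 16.757° = 59.589868
roll angle φ = 10.794° = 0.18839084 rad
x = r_b·(cos φ + φ·sin φ) = 59.589868·(0.98230687 + 0.18839084·0.18727845) = 60.637959
y = r_b·(sin φ − φ·cos φ) = 59.589868·(0.18727845 − 0.18839084·0.98230687) = 0.132339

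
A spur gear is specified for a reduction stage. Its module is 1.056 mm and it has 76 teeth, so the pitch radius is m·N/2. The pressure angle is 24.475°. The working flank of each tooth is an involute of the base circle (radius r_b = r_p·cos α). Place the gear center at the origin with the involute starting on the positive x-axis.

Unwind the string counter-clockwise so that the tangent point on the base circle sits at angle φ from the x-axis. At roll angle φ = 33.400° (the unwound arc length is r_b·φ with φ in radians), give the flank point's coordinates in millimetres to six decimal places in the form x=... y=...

pitch radius r_p = m·N/2 = 1.056·76/2 = 40.128000
base radius r_b = r_p·cos α = 40.128000·cos 24.475° = 36.522183
roll angle φ = 33.400° = 0.58293997 rad
x = r_b·(cos φ + φ·sin φ) = 36.522183·(0.83484786 + 0.58293997·0.55048074) = 42.210334
y = r_b·(sin φ − φ·cos φ) = 36.522183·(0.55048074 − 0.58293997·0.83484786) = 2.330647

x=42.210334 y=2.330647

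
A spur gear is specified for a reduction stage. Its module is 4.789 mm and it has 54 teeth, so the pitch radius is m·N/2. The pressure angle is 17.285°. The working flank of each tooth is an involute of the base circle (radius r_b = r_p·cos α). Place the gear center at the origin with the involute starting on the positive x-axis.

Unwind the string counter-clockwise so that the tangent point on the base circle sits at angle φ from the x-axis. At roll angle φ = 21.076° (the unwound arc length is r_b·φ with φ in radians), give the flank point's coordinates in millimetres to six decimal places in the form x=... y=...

x=131.536001 y=2.020813

pitch radius r_p = m·N/2 = 4.789·54/2 = 129.303000
base radius r_b = r_p·cos α = 129.303000·cos 17.285° = 123.463498
roll angle φ = 21.076° = 0.36784559 rad
x = r_b·(cos φ + φ·sin φ) = 123.463498·(0.93310425 + 0.36784559·0.35960598) = 131.536001
y = r_b·(sin φ − φ·cos φ) = 123.463498·(0.35960598 − 0.36784559·0.93310425) = 2.020813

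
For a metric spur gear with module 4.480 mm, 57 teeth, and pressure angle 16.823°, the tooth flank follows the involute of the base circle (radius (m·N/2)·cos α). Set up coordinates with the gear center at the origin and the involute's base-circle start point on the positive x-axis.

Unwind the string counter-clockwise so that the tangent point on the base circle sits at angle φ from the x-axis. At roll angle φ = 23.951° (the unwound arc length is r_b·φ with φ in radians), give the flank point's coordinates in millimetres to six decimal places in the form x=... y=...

pitch radius r_p = m·N/2 = 4.480·57/2 = 127.680000
base radius r_b = r_p·cos α = 127.680000·cos 16.823° = 122.215730
roll angle φ = 23.951° = 0.41802381 rad
x = r_b·(cos φ + φ·sin φ) = 122.215730·(0.91389297 + 0.41802381·0.40595522) = 132.431977
y = r_b·(sin φ − φ·cos φ) = 122.215730·(0.40595522 − 0.41802381·0.91389297) = 2.924158

x=132.431977 y=2.924158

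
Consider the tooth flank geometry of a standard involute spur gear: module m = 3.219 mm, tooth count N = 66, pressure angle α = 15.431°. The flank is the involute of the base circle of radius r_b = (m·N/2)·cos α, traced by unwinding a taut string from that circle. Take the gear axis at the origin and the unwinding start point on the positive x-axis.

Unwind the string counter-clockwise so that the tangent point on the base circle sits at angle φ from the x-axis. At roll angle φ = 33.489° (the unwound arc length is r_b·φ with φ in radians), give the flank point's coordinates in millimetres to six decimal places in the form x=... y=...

pitch radius r_p = m·N/2 = 3.219·66/2 = 106.227000
base radius r_b = r_p·cos α = 106.227000·cos 15.431° = 102.397685
roll angle φ = 33.489° = 0.58449331 rad
x = r_b·(cos φ + φ·sin φ) = 102.397685·(0.83399177 + 0.58449331·0.55177688) = 118.423093
y = r_b·(sin φ − φ·cos φ) = 102.397685·(0.55177688 − 0.58449331·0.83399177) = 6.585632

x=118.423093 y=6.585632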